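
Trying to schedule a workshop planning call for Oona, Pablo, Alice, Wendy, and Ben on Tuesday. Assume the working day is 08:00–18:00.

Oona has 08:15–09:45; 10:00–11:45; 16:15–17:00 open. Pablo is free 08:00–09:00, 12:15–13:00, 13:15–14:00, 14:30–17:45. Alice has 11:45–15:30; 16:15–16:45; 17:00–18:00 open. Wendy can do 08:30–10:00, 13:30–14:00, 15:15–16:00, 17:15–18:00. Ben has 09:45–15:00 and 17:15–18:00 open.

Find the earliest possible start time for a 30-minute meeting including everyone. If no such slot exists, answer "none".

Oona ∩ Pablo: 08:15-09:00, 16:15-17:00.
Oona ∩ Pablo ∩ Alice: 16:15-16:45.
Oona ∩ Pablo ∩ Alice ∩ Wendy: ∅.
Oona ∩ Pablo ∩ Alice ∩ Wendy ∩ Ben: ∅.
There is no time when everyone is free.
No common window is at least 30 minutes long.

none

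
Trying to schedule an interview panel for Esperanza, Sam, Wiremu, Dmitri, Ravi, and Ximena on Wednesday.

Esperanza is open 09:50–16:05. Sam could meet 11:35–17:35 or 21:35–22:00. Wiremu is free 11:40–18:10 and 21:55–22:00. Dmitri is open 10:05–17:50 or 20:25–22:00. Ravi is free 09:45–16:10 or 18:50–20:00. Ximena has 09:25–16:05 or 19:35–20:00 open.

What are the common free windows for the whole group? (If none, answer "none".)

11:40-16:05

Esperanza ∩ Sam: 11:35-16:05.
Esperanza ∩ Sam ∩ Wiremu: 11:40-16:05.
Esperanza ∩ Sam ∩ Wiremu ∩ Dmitri: 11:40-16:05.
Esperanza ∩ Sam ∩ Wiremu ∩ Dmitri ∩ Ravi: 11:40-16:05.
Esperanza ∩ Sam ∩ Wiremu ∩ Dmitri ∩ Ravi ∩ Ximena: 11:40-16:05.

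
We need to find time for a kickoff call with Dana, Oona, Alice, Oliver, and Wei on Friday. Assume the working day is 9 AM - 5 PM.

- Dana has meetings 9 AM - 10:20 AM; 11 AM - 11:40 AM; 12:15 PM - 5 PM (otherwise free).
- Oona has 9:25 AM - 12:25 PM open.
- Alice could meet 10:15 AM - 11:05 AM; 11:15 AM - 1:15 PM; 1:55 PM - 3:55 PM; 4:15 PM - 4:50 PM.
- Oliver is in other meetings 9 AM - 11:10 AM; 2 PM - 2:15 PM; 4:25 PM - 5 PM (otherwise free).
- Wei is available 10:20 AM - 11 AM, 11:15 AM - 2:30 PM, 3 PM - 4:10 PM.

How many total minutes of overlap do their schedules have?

Dana free: 10:20-11:00, 11:40-12:15 (invert busy blocks within the working day).
Oona free: 09:25-12:25.
Alice free: 10:15-11:05, 11:15-13:15, 13:55-15:55, 16:15-16:50.
Oliver free: 11:10-14:00, 14:15-16:25 (invert busy blocks within the working day).
Wei free: 10:20-11:00, 11:15-14:30, 15:00-16:10.
Dana ∩ Oona: 10:20-11:00, 11:40-12:15.
Dana ∩ Oona ∩ Alice: 10:20-11:00, 11:40-12:15.
Dana ∩ Oona ∩ Alice ∩ Oliver: 11:40-12:15.
Dana ∩ Oona ∩ Alice ∩ Oliver ∩ Wei: 11:40-12:15.
That's a single block of 35 minutes.

35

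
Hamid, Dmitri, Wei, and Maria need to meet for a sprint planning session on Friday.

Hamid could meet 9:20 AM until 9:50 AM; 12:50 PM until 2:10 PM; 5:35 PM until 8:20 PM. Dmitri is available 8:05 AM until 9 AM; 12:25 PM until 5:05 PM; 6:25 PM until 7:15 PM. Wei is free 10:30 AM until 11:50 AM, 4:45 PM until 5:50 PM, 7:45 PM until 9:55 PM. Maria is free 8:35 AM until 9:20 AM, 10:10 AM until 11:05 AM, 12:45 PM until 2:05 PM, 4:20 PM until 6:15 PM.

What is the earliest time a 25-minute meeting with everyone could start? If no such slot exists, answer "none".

none

Hamid ∩ Dmitri: 12:50-14:10, 18:25-19:15.
Hamid ∩ Dmitri ∩ Wei: ∅.
Hamid ∩ Dmitri ∩ Wei ∩ Maria: ∅.
There is no time when everyone is free.
No common window is at least 25 minutes long.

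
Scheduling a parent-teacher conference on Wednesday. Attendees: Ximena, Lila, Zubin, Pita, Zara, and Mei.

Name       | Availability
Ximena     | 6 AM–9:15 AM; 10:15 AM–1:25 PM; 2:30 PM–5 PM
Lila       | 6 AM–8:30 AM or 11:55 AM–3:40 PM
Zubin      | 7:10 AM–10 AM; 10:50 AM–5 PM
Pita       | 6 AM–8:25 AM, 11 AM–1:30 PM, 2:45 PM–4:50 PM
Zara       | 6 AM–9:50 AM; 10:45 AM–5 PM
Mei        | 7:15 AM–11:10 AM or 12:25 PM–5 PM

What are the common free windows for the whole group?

07:15-08:25, 12:25-13:25, 14:45-15:40

Ximena ∩ Lila: 06:00-08:30, 11:55-13:25, 14:30-15:40.
Ximena ∩ Lila ∩ Zubin: 07:10-08:30, 11:55-13:25, 14:30-15:40.
Ximena ∩ Lila ∩ Zubin ∩ Pita: 07:10-08:25, 11:55-13:25, 14:45-15:40.
Ximena ∩ Lila ∩ Zubin ∩ Pita ∩ Zara: 07:10-08:25, 11:55-13:25, 14:45-15:40.
Ximena ∩ Lila ∩ Zubin ∩ Pita ∩ Zara ∩ Mei: 07:15-08:25, 12:25-13:25, 14:45-15:40.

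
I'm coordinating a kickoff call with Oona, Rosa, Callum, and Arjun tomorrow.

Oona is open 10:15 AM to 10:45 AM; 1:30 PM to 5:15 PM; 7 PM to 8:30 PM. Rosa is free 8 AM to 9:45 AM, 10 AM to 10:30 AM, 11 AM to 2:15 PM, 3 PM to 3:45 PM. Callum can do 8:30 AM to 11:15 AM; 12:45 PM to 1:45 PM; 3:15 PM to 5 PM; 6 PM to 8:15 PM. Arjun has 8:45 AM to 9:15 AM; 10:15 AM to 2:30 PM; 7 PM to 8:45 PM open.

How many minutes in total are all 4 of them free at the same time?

Oona ∩ Rosa: 10:15-10:30, 13:30-14:15, 15:00-15:45.
Oona ∩ Rosa ∩ Callum: 10:15-10:30, 13:30-13:45, 15:15-15:45.
Oona ∩ Rosa ∩ Callum ∩ Arjun: 10:15-10:30, 13:30-13:45.
Those are the intersection windows.
Summing the common windows: 15 + 15 = 30 minutes.

30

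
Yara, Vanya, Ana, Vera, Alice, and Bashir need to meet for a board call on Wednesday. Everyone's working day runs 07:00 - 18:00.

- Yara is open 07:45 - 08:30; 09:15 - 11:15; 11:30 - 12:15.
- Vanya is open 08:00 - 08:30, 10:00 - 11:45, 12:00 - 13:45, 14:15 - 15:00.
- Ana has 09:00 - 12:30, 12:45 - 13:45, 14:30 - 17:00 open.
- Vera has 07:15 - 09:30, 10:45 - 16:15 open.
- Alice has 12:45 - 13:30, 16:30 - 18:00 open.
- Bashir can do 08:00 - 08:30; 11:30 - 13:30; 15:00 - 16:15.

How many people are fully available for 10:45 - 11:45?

3

Vanya, Ana, and Vera can make the full 10:45-11:45 slot — that's 3.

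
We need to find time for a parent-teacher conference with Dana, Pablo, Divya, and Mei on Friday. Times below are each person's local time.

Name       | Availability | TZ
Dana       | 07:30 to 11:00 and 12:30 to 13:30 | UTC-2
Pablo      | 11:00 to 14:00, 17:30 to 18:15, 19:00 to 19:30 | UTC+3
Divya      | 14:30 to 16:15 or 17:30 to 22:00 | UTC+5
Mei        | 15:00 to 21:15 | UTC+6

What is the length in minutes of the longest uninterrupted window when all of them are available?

90

Dana in UTC: 09:30-13:00, 14:30-15:30 (add 2h to convert from UTC-2).
Pablo in UTC: 08:00-11:00, 14:30-15:15, 16:00-16:30 (subtract 3h to convert from UTC+3).
Divya in UTC: 09:30-11:15, 12:30-17:00 (subtract 5h to convert from UTC+5).
Mei in UTC: 09:00-15:15 (subtract 6h to convert from UTC+6).
Dana ∩ Pablo: 09:30-11:00, 14:30-15:15.
Dana ∩ Pablo ∩ Divya: 09:30-11:00, 14:30-15:15.
Dana ∩ Pablo ∩ Divya ∩ Mei: 09:30-11:00, 14:30-15:15.
The longest is 09:30-11:00 at 90 minutes.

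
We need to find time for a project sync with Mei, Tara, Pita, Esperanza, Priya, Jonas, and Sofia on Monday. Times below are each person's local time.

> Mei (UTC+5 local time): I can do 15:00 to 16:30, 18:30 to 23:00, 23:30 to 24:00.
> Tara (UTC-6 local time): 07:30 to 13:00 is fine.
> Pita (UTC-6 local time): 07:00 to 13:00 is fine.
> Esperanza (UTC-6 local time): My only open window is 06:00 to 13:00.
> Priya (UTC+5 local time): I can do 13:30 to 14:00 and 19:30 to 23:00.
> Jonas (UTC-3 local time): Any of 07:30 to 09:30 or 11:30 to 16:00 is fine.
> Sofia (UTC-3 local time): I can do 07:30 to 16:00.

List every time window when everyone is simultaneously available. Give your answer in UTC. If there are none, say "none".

14:30-18:00

Mei in UTC: 10:00-11:30, 13:30-18:00, 18:30-19:00 (subtract 5h to convert from UTC+5).
Tara in UTC: 13:30-19:00 (add 6h to convert from UTC-6).
Pita in UTC: 13:00-19:00 (add 6h to convert from UTC-6).
Esperanza in UTC: 12:00-19:00 (add 6h to convert from UTC-6).
Priya in UTC: 08:30-09:00, 14:30-18:00 (subtract 5h to convert from UTC+5).
Jonas in UTC: 10:30-12:30, 14:30-19:00 (add 3h to convert from UTC-3).
Sofia in UTC: 10:30-19:00 (add 3h to convert from UTC-3).
Mei ∩ Tara: 13:30-18:00, 18:30-19:00.
Mei ∩ Tara ∩ Pita: 13:30-18:00, 18:30-19:00.
Mei ∩ Tara ∩ Pita ∩ Esperanza: 13:30-18:00, 18:30-19:00.
Mei ∩ Tara ∩ Pita ∩ Esperanza ∩ Priya: 14:30-18:00.
Mei ∩ Tara ∩ Pita ∩ Esperanza ∩ Priya ∩ Jonas: 14:30-18:00.
Mei ∩ Tara ∩ Pita ∩ Esperanza ∩ Priya ∩ Jonas ∩ Sofia: 14:30-18:00.
So the common availability across everyone is 14:30-18:00.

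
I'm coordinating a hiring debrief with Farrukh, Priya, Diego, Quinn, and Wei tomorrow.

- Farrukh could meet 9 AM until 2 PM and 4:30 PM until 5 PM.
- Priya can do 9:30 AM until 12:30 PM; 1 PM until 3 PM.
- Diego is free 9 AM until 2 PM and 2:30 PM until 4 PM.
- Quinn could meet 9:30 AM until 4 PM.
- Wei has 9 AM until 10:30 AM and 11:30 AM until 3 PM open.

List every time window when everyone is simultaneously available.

09:30-10:30, 11:30-12:30, 13:00-14:00

Farrukh ∩ Priya: 09:30-12:30, 13:00-14:00.
Farrukh ∩ Priya ∩ Diego: 09:30-12:30, 13:00-14:00.
Farrukh ∩ Priya ∩ Diego ∩ Quinn: 09:30-12:30, 13:00-14:00.
Farrukh ∩ Priya ∩ Diego ∩ Quinn ∩ Wei: 09:30-10:30, 11:30-12:30, 13:00-14:00.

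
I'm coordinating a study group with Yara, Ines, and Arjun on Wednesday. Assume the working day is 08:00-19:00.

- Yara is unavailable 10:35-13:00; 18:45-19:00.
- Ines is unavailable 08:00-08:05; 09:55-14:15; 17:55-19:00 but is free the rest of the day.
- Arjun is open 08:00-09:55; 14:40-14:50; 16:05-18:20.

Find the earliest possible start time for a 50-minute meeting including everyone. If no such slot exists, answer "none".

08:05

Yara free: 08:00-10:35, 13:00-18:45 (invert busy blocks within the working day).
Ines free: 08:05-09:55, 14:15-17:55 (invert busy blocks within the working day).
Arjun free: 08:00-09:55, 14:40-14:50, 16:05-18:20.
Yara ∩ Ines: 08:05-09:55, 14:15-17:55.
Yara ∩ Ines ∩ Arjun: 08:05-09:55, 14:40-14:50, 16:05-17:55.
So the common availability across everyone is 08:05-09:55, 14:40-14:50, 16:05-17:55.
The first common window of at least 50 minutes is 08:05-09:55, so the earliest start is 08:05.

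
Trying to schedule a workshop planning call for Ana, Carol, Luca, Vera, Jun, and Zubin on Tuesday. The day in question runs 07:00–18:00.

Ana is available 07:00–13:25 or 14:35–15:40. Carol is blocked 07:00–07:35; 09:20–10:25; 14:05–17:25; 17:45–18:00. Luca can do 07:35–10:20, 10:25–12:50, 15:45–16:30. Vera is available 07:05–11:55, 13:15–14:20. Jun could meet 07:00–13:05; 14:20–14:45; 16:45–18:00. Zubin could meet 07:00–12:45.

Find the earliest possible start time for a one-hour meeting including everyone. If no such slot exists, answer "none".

07:35

Ana free: 07:00-13:25, 14:35-15:40.
Carol free: 07:35-09:20, 10:25-14:05, 17:25-17:45 (invert busy blocks within the working day).
Luca free: 07:35-10:20, 10:25-12:50, 15:45-16:30.
Vera free: 07:05-11:55, 13:15-14:20.
Jun free: 07:00-13:05, 14:20-14:45, 16:45-18:00.
Zubin free: 07:00-12:45.
Ana ∩ Carol: 07:35-09:20, 10:25-13:25.
Ana ∩ Carol ∩ Luca: 07:35-09:20, 10:25-12:50.
Ana ∩ Carol ∩ Luca ∩ Vera: 07:35-09:20, 10:25-11:55.
Ana ∩ Carol ∩ Luca ∩ Vera ∩ Jun: 07:35-09:20, 10:25-11:55.
Ana ∩ Carol ∩ Luca ∩ Vera ∩ Jun ∩ Zubin: 07:35-09:20, 10:25-11:55.
Those are the intersection windows.
The first common window of at least 60 minutes is 07:35-09:20, so the earliest start is 07:35.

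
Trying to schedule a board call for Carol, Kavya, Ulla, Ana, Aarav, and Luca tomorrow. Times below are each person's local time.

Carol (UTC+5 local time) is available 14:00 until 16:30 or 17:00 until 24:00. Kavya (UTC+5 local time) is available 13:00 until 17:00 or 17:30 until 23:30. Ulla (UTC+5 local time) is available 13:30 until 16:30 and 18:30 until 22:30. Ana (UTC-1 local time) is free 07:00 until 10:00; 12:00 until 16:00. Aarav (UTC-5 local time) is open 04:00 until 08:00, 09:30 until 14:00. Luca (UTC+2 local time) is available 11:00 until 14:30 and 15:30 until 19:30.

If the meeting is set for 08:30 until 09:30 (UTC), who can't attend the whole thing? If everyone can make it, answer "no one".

Aarav, Carol, Luca

Carol in UTC: 09:00-11:30, 12:00-19:00 (subtract 5h to convert from UTC+5).
Kavya in UTC: 08:00-12:00, 12:30-18:30 (subtract 5h to convert from UTC+5).
Ulla in UTC: 08:30-11:30, 13:30-17:30 (subtract 5h to convert from UTC+5).
Ana in UTC: 08:00-11:00, 13:00-17:00 (add 1h to convert from UTC-1).
Aarav in UTC: 09:00-13:00, 14:30-19:00 (add 5h to convert from UTC-5).
Luca in UTC: 09:00-12:30, 13:30-17:30 (subtract 2h to convert from UTC+2).
Carol: not fully free for 08:30-09:30. Kavya: free for 08:30-09:30. Ulla: free for 08:30-09:30. Ana: free for 08:30-09:30. Aarav: not fully free for 08:30-09:30. Luca: not fully free for 08:30-09:30.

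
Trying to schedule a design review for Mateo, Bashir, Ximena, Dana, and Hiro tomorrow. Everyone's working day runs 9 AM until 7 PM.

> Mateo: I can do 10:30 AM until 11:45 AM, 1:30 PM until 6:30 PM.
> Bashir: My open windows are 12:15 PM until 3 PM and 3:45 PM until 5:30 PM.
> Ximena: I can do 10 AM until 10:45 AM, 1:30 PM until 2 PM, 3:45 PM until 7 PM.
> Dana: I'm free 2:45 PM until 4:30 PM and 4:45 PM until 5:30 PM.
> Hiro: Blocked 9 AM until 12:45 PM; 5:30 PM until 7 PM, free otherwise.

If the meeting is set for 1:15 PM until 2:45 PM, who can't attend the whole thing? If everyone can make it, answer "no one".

Mateo free: 10:30-11:45, 13:30-18:30.
Bashir free: 12:15-15:00, 15:45-17:30.
Ximena free: 10:00-10:45, 13:30-14:00, 15:45-19:00.
Dana free: 14:45-16:30, 16:45-17:30.
Hiro free: 12:45-17:30 (invert busy blocks within the working day).
Mateo: not fully free for 13:15-14:45. Bashir: free for 13:15-14:45. Ximena: not fully free for 13:15-14:45. Dana: not fully free for 13:15-14:45. Hiro: free for 13:15-14:45.

Dana, Mateo, Ximena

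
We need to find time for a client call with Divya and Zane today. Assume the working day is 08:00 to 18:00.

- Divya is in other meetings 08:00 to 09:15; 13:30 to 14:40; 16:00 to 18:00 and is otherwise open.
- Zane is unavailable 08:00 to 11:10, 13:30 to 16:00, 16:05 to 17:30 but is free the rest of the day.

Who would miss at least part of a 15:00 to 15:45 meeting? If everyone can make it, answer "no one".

Zane

Divya free: 09:15-13:30, 14:40-16:00 (invert busy blocks within the working day).
Zane free: 11:10-13:30, 16:00-16:05, 17:30-18:00 (invert busy blocks within the working day).
Divya: free for 15:00-15:45. Zane: not fully free for 15:00-15:45.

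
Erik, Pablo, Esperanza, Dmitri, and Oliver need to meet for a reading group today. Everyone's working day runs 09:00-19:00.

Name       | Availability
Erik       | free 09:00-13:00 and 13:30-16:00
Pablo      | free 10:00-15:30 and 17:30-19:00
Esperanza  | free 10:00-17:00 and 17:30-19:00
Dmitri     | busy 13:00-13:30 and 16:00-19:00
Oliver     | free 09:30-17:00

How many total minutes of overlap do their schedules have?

Erik free: 09:00-13:00, 13:30-16:00.
Pablo free: 10:00-15:30, 17:30-19:00.
Esperanza free: 10:00-17:00, 17:30-19:00.
Dmitri free: 09:00-13:00, 13:30-16:00 (invert busy blocks within the working day).
Oliver free: 09:30-17:00.
Erik ∩ Pablo: 10:00-13:00, 13:30-15:30.
Erik ∩ Pablo ∩ Esperanza: 10:00-13:00, 13:30-15:30.
Erik ∩ Pablo ∩ Esperanza ∩ Dmitri: 10:00-13:00, 13:30-15:30.
Erik ∩ Pablo ∩ Esperanza ∩ Dmitri ∩ Oliver: 10:00-13:00, 13:30-15:30.
So the common availability across everyone is 10:00-13:00, 13:30-15:30.
Summing the common windows: 180 + 120 = 300 minutes.

300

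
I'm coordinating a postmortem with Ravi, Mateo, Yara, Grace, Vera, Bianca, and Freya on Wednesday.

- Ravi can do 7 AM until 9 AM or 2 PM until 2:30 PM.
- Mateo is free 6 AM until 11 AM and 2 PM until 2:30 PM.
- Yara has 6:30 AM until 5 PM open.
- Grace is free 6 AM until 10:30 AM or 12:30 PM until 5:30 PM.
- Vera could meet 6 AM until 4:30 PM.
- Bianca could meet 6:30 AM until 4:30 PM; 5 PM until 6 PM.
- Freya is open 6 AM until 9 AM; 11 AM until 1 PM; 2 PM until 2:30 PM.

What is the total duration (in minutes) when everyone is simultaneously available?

150

Ravi ∩ Mateo: 07:00-09:00, 14:00-14:30.
Ravi ∩ Mateo ∩ Yara: 07:00-09:00, 14:00-14:30.
Ravi ∩ Mateo ∩ Yara ∩ Grace: 07:00-09:00, 14:00-14:30.
Ravi ∩ Mateo ∩ Yara ∩ Grace ∩ Vera: 07:00-09:00, 14:00-14:30.
Ravi ∩ Mateo ∩ Yara ∩ Grace ∩ Vera ∩ Bianca: 07:00-09:00, 14:00-14:30.
Ravi ∩ Mateo ∩ Yara ∩ Grace ∩ Vera ∩ Bianca ∩ Freya: 07:00-09:00, 14:00-14:30.
Summing the common windows: 120 + 30 = 150 minutes.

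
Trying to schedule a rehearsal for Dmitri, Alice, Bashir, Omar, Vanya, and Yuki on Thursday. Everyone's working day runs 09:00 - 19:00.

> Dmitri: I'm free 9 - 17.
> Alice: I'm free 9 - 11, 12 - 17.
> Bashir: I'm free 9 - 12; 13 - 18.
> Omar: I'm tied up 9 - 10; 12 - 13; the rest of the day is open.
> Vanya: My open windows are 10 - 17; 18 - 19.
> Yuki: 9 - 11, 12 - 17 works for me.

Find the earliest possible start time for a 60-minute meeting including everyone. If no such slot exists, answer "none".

Dmitri free: 09:00-17:00.
Alice free: 09:00-11:00, 12:00-17:00.
Bashir free: 09:00-12:00, 13:00-18:00.
Omar free: 10:00-12:00, 13:00-19:00 (invert busy blocks within the working day).
Vanya free: 10:00-17:00, 18:00-19:00.
Yuki free: 09:00-11:00, 12:00-17:00.
Dmitri ∩ Alice: 09:00-11:00, 12:00-17:00.
Dmitri ∩ Alice ∩ Bashir: 09:00-11:00, 13:00-17:00.
Dmitri ∩ Alice ∩ Bashir ∩ Omar: 10:00-11:00, 13:00-17:00.
Dmitri ∩ Alice ∩ Bashir ∩ Omar ∩ Vanya: 10:00-11:00, 13:00-17:00.
Dmitri ∩ Alice ∩ Bashir ∩ Omar ∩ Vanya ∩ Yuki: 10:00-11:00, 13:00-17:00.
Those are the intersection windows.
The first common window of at least 60 minutes is 10:00-11:00, so the earliest start is 10:00.

10:00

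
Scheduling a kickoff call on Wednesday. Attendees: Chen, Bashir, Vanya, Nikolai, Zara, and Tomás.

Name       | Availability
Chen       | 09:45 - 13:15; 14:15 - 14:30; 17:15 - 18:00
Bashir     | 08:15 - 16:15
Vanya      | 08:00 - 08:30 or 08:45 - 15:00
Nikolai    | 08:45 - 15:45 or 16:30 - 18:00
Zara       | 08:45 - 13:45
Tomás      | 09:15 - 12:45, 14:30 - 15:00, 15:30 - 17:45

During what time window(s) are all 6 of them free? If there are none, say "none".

09:45-12:45

Chen ∩ Bashir: 09:45-13:15, 14:15-14:30.
Chen ∩ Bashir ∩ Vanya: 09:45-13:15, 14:15-14:30.
Chen ∩ Bashir ∩ Vanya ∩ Nikolai: 09:45-13:15, 14:15-14:30.
Chen ∩ Bashir ∩ Vanya ∩ Nikolai ∩ Zara: 09:45-13:15.
Chen ∩ Bashir ∩ Vanya ∩ Nikolai ∩ Zara ∩ Tomás: 09:45-12:45.
So the common availability across everyone is 09:45-12:45.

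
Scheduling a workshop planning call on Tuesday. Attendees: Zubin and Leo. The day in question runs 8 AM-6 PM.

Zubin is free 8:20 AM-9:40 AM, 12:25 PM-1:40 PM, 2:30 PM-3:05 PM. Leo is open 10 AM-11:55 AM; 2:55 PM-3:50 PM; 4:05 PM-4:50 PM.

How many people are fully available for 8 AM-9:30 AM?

nobody can make the full 08:00-09:30 slot — that's 0.

0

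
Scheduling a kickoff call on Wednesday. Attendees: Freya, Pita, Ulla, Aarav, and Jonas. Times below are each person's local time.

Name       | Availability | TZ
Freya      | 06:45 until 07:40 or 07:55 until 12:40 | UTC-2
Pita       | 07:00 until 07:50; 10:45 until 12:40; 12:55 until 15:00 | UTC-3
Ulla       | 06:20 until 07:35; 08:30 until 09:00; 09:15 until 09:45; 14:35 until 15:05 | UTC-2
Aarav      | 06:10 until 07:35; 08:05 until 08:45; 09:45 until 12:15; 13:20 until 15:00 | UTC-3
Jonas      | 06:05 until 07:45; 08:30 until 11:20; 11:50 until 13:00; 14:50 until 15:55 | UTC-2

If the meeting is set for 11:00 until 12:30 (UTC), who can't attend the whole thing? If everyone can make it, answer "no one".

Aarav, Pita, Ulla

Freya in UTC: 08:45-09:40, 09:55-14:40 (add 2h to convert from UTC-2).
Pita in UTC: 10:00-10:50, 13:45-15:40, 15:55-18:00 (add 3h to convert from UTC-3).
Ulla in UTC: 08:20-09:35, 10:30-11:00, 11:15-11:45, 16:35-17:05 (add 2h to convert from UTC-2).
Aarav in UTC: 09:10-10:35, 11:05-11:45, 12:45-15:15, 16:20-18:00 (add 3h to convert from UTC-3).
Jonas in UTC: 08:05-09:45, 10:30-13:20, 13:50-15:00, 16:50-17:55 (add 2h to convert from UTC-2).
Freya: free for 11:00-12:30. Pita: not fully free for 11:00-12:30. Ulla: not fully free for 11:00-12:30. Aarav: not fully free for 11:00-12:30. Jonas: free for 11:00-12:30.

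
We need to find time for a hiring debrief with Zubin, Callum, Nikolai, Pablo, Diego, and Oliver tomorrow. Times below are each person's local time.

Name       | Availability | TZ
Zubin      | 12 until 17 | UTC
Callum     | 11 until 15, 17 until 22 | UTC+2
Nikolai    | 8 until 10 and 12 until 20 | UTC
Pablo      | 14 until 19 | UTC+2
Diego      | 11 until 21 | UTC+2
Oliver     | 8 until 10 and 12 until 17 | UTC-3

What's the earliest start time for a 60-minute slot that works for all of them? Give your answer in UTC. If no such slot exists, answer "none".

12:00

Zubin in UTC: 12:00-17:00.
Callum in UTC: 09:00-13:00, 15:00-20:00 (subtract 2h to convert from UTC+2).
Nikolai in UTC: 08:00-10:00, 12:00-20:00.
Pablo in UTC: 12:00-17:00 (subtract 2h to convert from UTC+2).
Diego in UTC: 09:00-19:00 (subtract 2h to convert from UTC+2).
Oliver in UTC: 11:00-13:00, 15:00-20:00 (add 3h to convert from UTC-3).
Zubin ∩ Callum: 12:00-13:00, 15:00-17:00.
Zubin ∩ Callum ∩ Nikolai: 12:00-13:00, 15:00-17:00.
Zubin ∩ Callum ∩ Nikolai ∩ Pablo: 12:00-13:00, 15:00-17:00.
Zubin ∩ Callum ∩ Nikolai ∩ Pablo ∩ Diego: 12:00-13:00, 15:00-17:00.
Zubin ∩ Callum ∩ Nikolai ∩ Pablo ∩ Diego ∩ Oliver: 12:00-13:00, 15:00-17:00.
Those are the intersection windows.
The first common window of at least 60 minutes is 12:00-13:00, so the earliest start is 12:00.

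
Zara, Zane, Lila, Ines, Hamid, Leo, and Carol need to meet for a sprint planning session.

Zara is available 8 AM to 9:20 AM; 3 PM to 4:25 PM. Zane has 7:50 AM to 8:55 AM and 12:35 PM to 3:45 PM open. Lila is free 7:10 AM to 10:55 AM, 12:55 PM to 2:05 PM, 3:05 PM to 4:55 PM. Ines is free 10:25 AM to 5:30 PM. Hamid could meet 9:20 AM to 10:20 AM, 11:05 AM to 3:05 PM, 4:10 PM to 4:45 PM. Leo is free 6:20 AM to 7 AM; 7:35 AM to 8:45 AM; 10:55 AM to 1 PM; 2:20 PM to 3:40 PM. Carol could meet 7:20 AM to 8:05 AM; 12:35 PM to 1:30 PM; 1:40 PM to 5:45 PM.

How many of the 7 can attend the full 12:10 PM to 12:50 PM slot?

3

Ines, Hamid, and Leo can make the full 12:10-12:50 slot — that's 3.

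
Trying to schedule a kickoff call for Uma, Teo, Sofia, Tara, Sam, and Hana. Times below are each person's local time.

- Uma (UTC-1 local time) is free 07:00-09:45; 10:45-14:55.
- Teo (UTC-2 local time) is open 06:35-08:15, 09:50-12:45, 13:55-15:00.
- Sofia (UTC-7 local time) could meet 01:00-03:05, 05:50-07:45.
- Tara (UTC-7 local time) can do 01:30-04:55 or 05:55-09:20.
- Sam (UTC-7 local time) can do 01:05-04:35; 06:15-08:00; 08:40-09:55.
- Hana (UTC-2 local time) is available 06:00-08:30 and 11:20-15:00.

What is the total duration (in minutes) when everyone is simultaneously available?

Uma in UTC: 08:00-10:45, 11:45-15:55 (add 1h to convert from UTC-1).
Teo in UTC: 08:35-10:15, 11:50-14:45, 15:55-17:00 (add 2h to convert from UTC-2).
Sofia in UTC: 08:00-10:05, 12:50-14:45 (add 7h to convert from UTC-7).
Tara in UTC: 08:30-11:55, 12:55-16:20 (add 7h to convert from UTC-7).
Sam in UTC: 08:05-11:35, 13:15-15:00, 15:40-16:55 (add 7h to convert from UTC-7).
Hana in UTC: 08:00-10:30, 13:20-17:00 (add 2h to convert from UTC-2).
Uma ∩ Teo: 08:35-10:15, 11:50-14:45.
Uma ∩ Teo ∩ Sofia: 08:35-10:05, 12:50-14:45.
Uma ∩ Teo ∩ Sofia ∩ Tara: 08:35-10:05, 12:55-14:45.
Uma ∩ Teo ∩ Sofia ∩ Tara ∩ Sam: 08:35-10:05, 13:15-14:45.
Uma ∩ Teo ∩ Sofia ∩ Tara ∩ Sam ∩ Hana: 08:35-10:05, 13:20-14:45.
Those are the intersection windows.
Summing the common windows: 90 + 85 = 175 minutes.

175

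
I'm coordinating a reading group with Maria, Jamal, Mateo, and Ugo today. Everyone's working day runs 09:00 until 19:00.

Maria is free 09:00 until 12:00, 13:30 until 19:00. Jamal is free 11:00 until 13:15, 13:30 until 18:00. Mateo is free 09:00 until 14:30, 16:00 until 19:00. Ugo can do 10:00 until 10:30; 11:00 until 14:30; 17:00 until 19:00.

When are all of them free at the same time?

11:00-12:00, 13:30-14:30, 17:00-18:00

Maria ∩ Jamal: 11:00-12:00, 13:30-18:00.
Maria ∩ Jamal ∩ Mateo: 11:00-12:00, 13:30-14:30, 16:00-18:00.
Maria ∩ Jamal ∩ Mateo ∩ Ugo: 11:00-12:00, 13:30-14:30, 17:00-18:00.
So the common availability across everyone is 11:00-12:00, 13:30-14:30, 17:00-18:00.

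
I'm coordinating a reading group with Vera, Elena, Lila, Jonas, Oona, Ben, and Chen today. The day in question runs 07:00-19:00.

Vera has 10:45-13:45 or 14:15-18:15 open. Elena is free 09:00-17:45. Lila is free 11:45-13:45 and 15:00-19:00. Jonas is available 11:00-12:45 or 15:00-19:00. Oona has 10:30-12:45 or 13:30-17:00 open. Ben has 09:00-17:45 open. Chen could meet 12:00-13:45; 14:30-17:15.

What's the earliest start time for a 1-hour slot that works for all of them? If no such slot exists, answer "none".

15:00

Vera ∩ Elena: 10:45-13:45, 14:15-17:45.
Vera ∩ Elena ∩ Lila: 11:45-13:45, 15:00-17:45.
Vera ∩ Elena ∩ Lila ∩ Jonas: 11:45-12:45, 15:00-17:45.
Vera ∩ Elena ∩ Lila ∩ Jonas ∩ Oona: 11:45-12:45, 15:00-17:00.
Vera ∩ Elena ∩ Lila ∩ Jonas ∩ Oona ∩ Ben: 11:45-12:45, 15:00-17:00.
Vera ∩ Elena ∩ Lila ∩ Jonas ∩ Oona ∩ Ben ∩ Chen: 12:00-12:45, 15:00-17:00.
So the common availability across everyone is 12:00-12:45, 15:00-17:00.
The first common window of at least 60 minutes is 15:00-17:00, so the earliest start is 15:00.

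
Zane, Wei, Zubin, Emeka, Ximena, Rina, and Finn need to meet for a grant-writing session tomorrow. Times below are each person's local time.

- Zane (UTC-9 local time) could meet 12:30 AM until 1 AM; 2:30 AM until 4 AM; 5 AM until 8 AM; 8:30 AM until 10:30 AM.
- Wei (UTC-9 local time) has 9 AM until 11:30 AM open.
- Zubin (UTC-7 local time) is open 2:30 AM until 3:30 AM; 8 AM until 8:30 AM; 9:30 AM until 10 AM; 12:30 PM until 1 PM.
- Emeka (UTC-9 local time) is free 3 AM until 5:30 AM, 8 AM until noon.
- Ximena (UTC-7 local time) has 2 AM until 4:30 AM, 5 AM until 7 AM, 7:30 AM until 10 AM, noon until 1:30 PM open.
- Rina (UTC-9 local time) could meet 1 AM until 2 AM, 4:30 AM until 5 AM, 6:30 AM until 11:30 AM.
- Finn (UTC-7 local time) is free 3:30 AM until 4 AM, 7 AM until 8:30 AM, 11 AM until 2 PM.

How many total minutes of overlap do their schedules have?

0

Zane in UTC: 09:30-10:00, 11:30-13:00, 14:00-17:00, 17:30-19:30 (add 9h to convert from UTC-9).
Wei in UTC: 18:00-20:30 (add 9h to convert from UTC-9).
Zubin in UTC: 09:30-10:30, 15:00-15:30, 16:30-17:00, 19:30-20:00 (add 7h to convert from UTC-7).
Emeka in UTC: 12:00-14:30, 17:00-21:00 (add 9h to convert from UTC-9).
Ximena in UTC: 09:00-11:30, 12:00-14:00, 14:30-17:00, 19:00-20:30 (add 7h to convert from UTC-7).
Rina in UTC: 10:00-11:00, 13:30-14:00, 15:30-20:30 (add 9h to convert from UTC-9).
Finn in UTC: 10:30-11:00, 14:00-15:30, 18:00-21:00 (add 7h to convert from UTC-7).
Zane ∩ Wei: 18:00-19:30.
Zane ∩ Wei ∩ Zubin: ∅.
Zane ∩ Wei ∩ Zubin ∩ Emeka: ∅.
Zane ∩ Wei ∩ Zubin ∩ Emeka ∩ Ximena: ∅.
Zane ∩ Wei ∩ Zubin ∩ Emeka ∩ Ximena ∩ Rina: ∅.
Zane ∩ Wei ∩ Zubin ∩ Emeka ∩ Ximena ∩ Rina ∩ Finn: ∅.
There is no time when everyone is free.
There is no common window, so the total is 0 minutes.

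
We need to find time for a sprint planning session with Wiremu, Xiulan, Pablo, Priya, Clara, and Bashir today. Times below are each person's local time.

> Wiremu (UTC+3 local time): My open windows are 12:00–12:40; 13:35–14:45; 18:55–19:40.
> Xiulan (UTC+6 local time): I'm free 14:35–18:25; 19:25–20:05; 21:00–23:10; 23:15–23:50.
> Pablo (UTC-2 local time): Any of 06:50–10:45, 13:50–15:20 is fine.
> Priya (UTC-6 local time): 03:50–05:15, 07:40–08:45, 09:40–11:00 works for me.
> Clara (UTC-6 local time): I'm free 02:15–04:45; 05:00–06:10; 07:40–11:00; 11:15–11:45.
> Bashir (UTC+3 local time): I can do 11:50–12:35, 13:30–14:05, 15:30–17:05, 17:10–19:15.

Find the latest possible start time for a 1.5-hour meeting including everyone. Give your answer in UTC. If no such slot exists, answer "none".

none

Wiremu in UTC: 09:00-09:40, 10:35-11:45, 15:55-16:40 (subtract 3h to convert from UTC+3).
Xiulan in UTC: 08:35-12:25, 13:25-14:05, 15:00-17:10, 17:15-17:50 (subtract 6h to convert from UTC+6).
Pablo in UTC: 08:50-12:45, 15:50-17:20 (add 2h to convert from UTC-2).
Priya in UTC: 09:50-11:15, 13:40-14:45, 15:40-17:00 (add 6h to convert from UTC-6).
Clara in UTC: 08:15-10:45, 11:00-12:10, 13:40-17:00, 17:15-17:45 (add 6h to convert from UTC-6).
Bashir in UTC: 08:50-09:35, 10:30-11:05, 12:30-14:05, 14:10-16:15 (subtract 3h to convert from UTC+3).
Wiremu ∩ Xiulan: 09:00-09:40, 10:35-11:45, 15:55-16:40.
Wiremu ∩ Xiulan ∩ Pablo: 09:00-09:40, 10:35-11:45, 15:55-16:40.
Wiremu ∩ Xiulan ∩ Pablo ∩ Priya: 10:35-11:15, 15:55-16:40.
Wiremu ∩ Xiulan ∩ Pablo ∩ Priya ∩ Clara: 10:35-10:45, 11:00-11:15, 15:55-16:40.
Wiremu ∩ Xiulan ∩ Pablo ∩ Priya ∩ Clara ∩ Bashir: 10:35-10:45, 11:00-11:05, 15:55-16:15.
So the common availability across everyone is 10:35-10:45, 11:00-11:05, 15:55-16:15.
No common window is at least 90 minutes long.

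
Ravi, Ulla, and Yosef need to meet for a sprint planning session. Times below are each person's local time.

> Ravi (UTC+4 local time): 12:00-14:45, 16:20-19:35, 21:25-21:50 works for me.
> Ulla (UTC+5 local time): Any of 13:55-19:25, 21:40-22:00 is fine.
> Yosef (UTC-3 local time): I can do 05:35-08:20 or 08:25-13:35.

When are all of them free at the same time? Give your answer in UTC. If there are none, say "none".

Ravi in UTC: 08:00-10:45, 12:20-15:35, 17:25-17:50 (subtract 4h to convert from UTC+4).
Ulla in UTC: 08:55-14:25, 16:40-17:00 (subtract 5h to convert from UTC+5).
Yosef in UTC: 08:35-11:20, 11:25-16:35 (add 3h to convert from UTC-3).
Ravi ∩ Ulla: 08:55-10:45, 12:20-14:25.
Ravi ∩ Ulla ∩ Yosef: 08:55-10:45, 12:20-14:25.

08:55-10:45, 12:20-14:25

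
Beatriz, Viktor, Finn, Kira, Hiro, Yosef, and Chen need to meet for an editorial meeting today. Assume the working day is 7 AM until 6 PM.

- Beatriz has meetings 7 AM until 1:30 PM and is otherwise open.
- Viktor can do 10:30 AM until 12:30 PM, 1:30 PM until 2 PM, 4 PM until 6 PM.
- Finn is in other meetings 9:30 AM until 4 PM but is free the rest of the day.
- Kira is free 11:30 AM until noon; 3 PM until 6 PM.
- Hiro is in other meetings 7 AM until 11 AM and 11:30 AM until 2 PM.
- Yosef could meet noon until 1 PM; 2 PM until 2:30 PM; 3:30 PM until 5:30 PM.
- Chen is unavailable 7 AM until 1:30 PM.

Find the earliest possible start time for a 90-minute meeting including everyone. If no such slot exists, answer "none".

Beatriz free: 13:30-18:00 (invert busy blocks within the working day).
Viktor free: 10:30-12:30, 13:30-14:00, 16:00-18:00.
Finn free: 07:00-09:30, 16:00-18:00 (invert busy blocks within the working day).
Kira free: 11:30-12:00, 15:00-18:00.
Hiro free: 11:00-11:30, 14:00-18:00 (invert busy blocks within the working day).
Yosef free: 12:00-13:00, 14:00-14:30, 15:30-17:30.
Chen free: 13:30-18:00 (invert busy blocks within the working day).
Beatriz ∩ Viktor: 13:30-14:00, 16:00-18:00.
Beatriz ∩ Viktor ∩ Finn: 16:00-18:00.
Beatriz ∩ Viktor ∩ Finn ∩ Kira: 16:00-18:00.
Beatriz ∩ Viktor ∩ Finn ∩ Kira ∩ Hiro: 16:00-18:00.
Beatriz ∩ Viktor ∩ Finn ∩ Kira ∩ Hiro ∩ Yosef: 16:00-17:30.
Beatriz ∩ Viktor ∩ Finn ∩ Kira ∩ Hiro ∩ Yosef ∩ Chen: 16:00-17:30.
So the common availability across everyone is 16:00-17:30.
The first common window of at least 90 minutes is 16:00-17:30, so the earliest start is 16:00.

16:00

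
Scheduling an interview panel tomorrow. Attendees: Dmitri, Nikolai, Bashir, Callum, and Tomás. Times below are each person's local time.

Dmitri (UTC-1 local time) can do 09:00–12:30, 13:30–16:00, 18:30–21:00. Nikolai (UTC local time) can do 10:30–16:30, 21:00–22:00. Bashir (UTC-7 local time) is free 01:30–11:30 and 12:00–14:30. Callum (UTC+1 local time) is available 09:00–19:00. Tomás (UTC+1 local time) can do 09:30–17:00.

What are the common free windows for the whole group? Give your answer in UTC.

Dmitri in UTC: 10:00-13:30, 14:30-17:00, 19:30-22:00 (add 1h to convert from UTC-1).
Nikolai in UTC: 10:30-16:30, 21:00-22:00.
Bashir in UTC: 08:30-18:30, 19:00-21:30 (add 7h to convert from UTC-7).
Callum in UTC: 08:00-18:00 (subtract 1h to convert from UTC+1).
Tomás in UTC: 08:30-16:00 (subtract 1h to convert from UTC+1).
Dmitri ∩ Nikolai: 10:30-13:30, 14:30-16:30, 21:00-22:00.
Dmitri ∩ Nikolai ∩ Bashir: 10:30-13:30, 14:30-16:30, 21:00-21:30.
Dmitri ∩ Nikolai ∩ Bashir ∩ Callum: 10:30-13:30, 14:30-16:30.
Dmitri ∩ Nikolai ∩ Bashir ∩ Callum ∩ Tomás: 10:30-13:30, 14:30-16:00.

10:30-13:30, 14:30-16:00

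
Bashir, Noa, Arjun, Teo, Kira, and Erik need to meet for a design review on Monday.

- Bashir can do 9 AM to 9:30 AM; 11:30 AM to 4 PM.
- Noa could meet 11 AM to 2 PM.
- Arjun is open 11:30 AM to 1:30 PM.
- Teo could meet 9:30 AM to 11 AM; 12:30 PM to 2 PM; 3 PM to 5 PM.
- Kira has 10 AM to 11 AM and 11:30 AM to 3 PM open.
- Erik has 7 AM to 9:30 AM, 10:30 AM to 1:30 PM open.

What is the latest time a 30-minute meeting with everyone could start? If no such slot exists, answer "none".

13:00

Bashir ∩ Noa: 11:30-14:00.
Bashir ∩ Noa ∩ Arjun: 11:30-13:30.
Bashir ∩ Noa ∩ Arjun ∩ Teo: 12:30-13:30.
Bashir ∩ Noa ∩ Arjun ∩ Teo ∩ Kira: 12:30-13:30.
Bashir ∩ Noa ∩ Arjun ∩ Teo ∩ Kira ∩ Erik: 12:30-13:30.
The last common window of at least 30 minutes is 12:30-13:30; a 30-minute meeting can start as late as 13:00 and still end by 13:30.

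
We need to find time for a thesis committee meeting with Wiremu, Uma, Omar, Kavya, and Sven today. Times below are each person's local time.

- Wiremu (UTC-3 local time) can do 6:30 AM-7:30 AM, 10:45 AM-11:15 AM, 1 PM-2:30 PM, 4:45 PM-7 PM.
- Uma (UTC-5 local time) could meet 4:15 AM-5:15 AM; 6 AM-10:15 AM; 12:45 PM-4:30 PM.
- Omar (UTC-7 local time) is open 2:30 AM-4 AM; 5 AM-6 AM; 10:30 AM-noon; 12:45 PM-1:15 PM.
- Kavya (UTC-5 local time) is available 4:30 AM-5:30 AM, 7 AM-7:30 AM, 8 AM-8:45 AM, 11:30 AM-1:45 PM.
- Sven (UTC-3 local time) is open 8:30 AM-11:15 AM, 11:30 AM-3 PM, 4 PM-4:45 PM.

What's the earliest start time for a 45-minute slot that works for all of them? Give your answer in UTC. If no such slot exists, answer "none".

Wiremu in UTC: 09:30-10:30, 13:45-14:15, 16:00-17:30, 19:45-22:00 (add 3h to convert from UTC-3).
Uma in UTC: 09:15-10:15, 11:00-15:15, 17:45-21:30 (add 5h to convert from UTC-5).
Omar in UTC: 09:30-11:00, 12:00-13:00, 17:30-19:00, 19:45-20:15 (add 7h to convert from UTC-7).
Kavya in UTC: 09:30-10:30, 12:00-12:30, 13:00-13:45, 16:30-18:45 (add 5h to convert from UTC-5).
Sven in UTC: 11:30-14:15, 14:30-18:00, 19:00-19:45 (add 3h to convert from UTC-3).
Wiremu ∩ Uma: 09:30-10:15, 13:45-14:15, 19:45-21:30.
Wiremu ∩ Uma ∩ Omar: 09:30-10:15, 19:45-20:15.
Wiremu ∩ Uma ∩ Omar ∩ Kavya: 09:30-10:15.
Wiremu ∩ Uma ∩ Omar ∩ Kavya ∩ Sven: ∅.
There is no time when everyone is free.
No common window is at least 45 minutes long.

none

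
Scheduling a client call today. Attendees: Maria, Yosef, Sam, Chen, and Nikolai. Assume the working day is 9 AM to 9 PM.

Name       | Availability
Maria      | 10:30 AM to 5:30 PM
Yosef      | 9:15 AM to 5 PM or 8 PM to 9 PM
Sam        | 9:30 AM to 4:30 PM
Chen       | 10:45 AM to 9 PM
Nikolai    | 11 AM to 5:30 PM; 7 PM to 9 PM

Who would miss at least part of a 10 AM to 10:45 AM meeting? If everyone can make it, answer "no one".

Chen, Maria, Nikolai

Maria: not fully free for 10:00-10:45. Yosef: free for 10:00-10:45. Sam: free for 10:00-10:45. Chen: not fully free for 10:00-10:45. Nikolai: not fully free for 10:00-10:45.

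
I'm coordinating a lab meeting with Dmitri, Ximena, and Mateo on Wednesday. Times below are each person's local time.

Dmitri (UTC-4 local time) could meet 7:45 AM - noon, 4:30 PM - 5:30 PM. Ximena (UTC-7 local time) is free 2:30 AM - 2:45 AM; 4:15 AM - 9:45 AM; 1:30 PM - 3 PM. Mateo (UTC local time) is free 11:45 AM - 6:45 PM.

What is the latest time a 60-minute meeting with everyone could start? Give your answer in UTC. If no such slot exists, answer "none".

Dmitri in UTC: 11:45-16:00, 20:30-21:30 (add 4h to convert from UTC-4).
Ximena in UTC: 09:30-09:45, 11:15-16:45, 20:30-22:00 (add 7h to convert from UTC-7).
Mateo in UTC: 11:45-18:45.
Dmitri ∩ Ximena: 11:45-16:00, 20:30-21:30.
Dmitri ∩ Ximena ∩ Mateo: 11:45-16:00.
The last common window of at least 60 minutes is 11:45-16:00; a 60-minute meeting can start as late as 15:00 and still end by 16:00.

15:00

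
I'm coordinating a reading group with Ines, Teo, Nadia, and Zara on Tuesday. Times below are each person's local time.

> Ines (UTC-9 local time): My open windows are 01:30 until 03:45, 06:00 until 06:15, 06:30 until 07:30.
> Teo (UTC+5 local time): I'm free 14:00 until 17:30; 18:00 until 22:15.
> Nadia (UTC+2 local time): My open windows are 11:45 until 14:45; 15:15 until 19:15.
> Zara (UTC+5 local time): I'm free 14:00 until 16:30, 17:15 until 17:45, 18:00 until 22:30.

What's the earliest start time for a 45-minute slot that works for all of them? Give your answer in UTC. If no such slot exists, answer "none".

10:30

Ines in UTC: 10:30-12:45, 15:00-15:15, 15:30-16:30 (add 9h to convert from UTC-9).
Teo in UTC: 09:00-12:30, 13:00-17:15 (subtract 5h to convert from UTC+5).
Nadia in UTC: 09:45-12:45, 13:15-17:15 (subtract 2h to convert from UTC+2).
Zara in UTC: 09:00-11:30, 12:15-12:45, 13:00-17:30 (subtract 5h to convert from UTC+5).
Ines ∩ Teo: 10:30-12:30, 15:00-15:15, 15:30-16:30.
Ines ∩ Teo ∩ Nadia: 10:30-12:30, 15:00-15:15, 15:30-16:30.
Ines ∩ Teo ∩ Nadia ∩ Zara: 10:30-11:30, 12:15-12:30, 15:00-15:15, 15:30-16:30.
The first common window of at least 45 minutes is 10:30-11:30, so the earliest start is 10:30.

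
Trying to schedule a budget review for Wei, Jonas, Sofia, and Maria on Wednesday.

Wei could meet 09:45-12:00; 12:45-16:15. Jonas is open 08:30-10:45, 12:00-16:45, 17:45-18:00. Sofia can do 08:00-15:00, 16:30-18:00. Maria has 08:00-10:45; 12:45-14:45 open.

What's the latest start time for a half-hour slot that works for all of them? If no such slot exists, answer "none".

Wei ∩ Jonas: 09:45-10:45, 12:45-16:15.
Wei ∩ Jonas ∩ Sofia: 09:45-10:45, 12:45-15:00.
Wei ∩ Jonas ∩ Sofia ∩ Maria: 09:45-10:45, 12:45-14:45.
So the common availability across everyone is 09:45-10:45, 12:45-14:45.
The last common window of at least 30 minutes is 12:45-14:45; a 30-minute meeting can start as late as 14:15 and still end by 14:45.

14:15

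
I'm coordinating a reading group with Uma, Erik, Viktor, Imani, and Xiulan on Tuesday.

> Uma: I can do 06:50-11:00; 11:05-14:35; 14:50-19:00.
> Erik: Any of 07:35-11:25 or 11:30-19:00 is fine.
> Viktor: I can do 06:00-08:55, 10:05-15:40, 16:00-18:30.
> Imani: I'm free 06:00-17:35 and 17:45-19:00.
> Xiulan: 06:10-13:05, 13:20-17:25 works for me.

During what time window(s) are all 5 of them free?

07:35-08:55, 10:05-11:00, 11:05-11:25, 11:30-13:05, 13:20-14:35, 14:50-15:40, 16:00-17:25

Uma ∩ Erik: 07:35-11:00, 11:05-11:25, 11:30-14:35, 14:50-19:00.
Uma ∩ Erik ∩ Viktor: 07:35-08:55, 10:05-11:00, 11:05-11:25, 11:30-14:35, 14:50-15:40, 16:00-18:30.
Uma ∩ Erik ∩ Viktor ∩ Imani: 07:35-08:55, 10:05-11:00, 11:05-11:25, 11:30-14:35, 14:50-15:40, 16:00-17:35, 17:45-18:30.
Uma ∩ Erik ∩ Viktor ∩ Imani ∩ Xiulan: 07:35-08:55, 10:05-11:00, 11:05-11:25, 11:30-13:05, 13:20-14:35, 14:50-15:40, 16:00-17:25.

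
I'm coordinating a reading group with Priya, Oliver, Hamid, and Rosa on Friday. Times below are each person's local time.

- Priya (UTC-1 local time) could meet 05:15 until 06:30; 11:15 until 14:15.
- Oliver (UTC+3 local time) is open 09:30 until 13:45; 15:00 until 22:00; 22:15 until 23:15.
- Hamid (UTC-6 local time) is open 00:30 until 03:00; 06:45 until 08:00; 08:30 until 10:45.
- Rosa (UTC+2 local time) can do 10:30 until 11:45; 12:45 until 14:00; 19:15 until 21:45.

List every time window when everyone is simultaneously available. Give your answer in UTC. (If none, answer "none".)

Priya in UTC: 06:15-07:30, 12:15-15:15 (add 1h to convert from UTC-1).
Oliver in UTC: 06:30-10:45, 12:00-19:00, 19:15-20:15 (subtract 3h to convert from UTC+3).
Hamid in UTC: 06:30-09:00, 12:45-14:00, 14:30-16:45 (add 6h to convert from UTC-6).
Rosa in UTC: 08:30-09:45, 10:45-12:00, 17:15-19:45 (subtract 2h to convert from UTC+2).
Priya ∩ Oliver: 06:30-07:30, 12:15-15:15.
Priya ∩ Oliver ∩ Hamid: 06:30-07:30, 12:45-14:00, 14:30-15:15.
Priya ∩ Oliver ∩ Hamid ∩ Rosa: ∅.
There is no time when everyone is free.

none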